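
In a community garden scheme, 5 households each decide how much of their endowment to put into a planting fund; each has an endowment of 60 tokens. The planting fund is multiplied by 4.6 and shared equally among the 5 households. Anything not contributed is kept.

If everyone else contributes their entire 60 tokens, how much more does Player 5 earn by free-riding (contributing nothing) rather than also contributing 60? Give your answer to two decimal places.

4.80 tokens

Switching from a contribution of 60 to 0 lets Player 5 keep an extra 60 tokens, but lowers the planting fund by 60, which costs Player 5 their own share of that drop: 4.6/5 × 60 = 55.20.
Net gain = 60 − 55.20 = 4.80. The private return per contributed unit (0.9200) is below 1, so free-riding is indeed the best response regardless of what the others do.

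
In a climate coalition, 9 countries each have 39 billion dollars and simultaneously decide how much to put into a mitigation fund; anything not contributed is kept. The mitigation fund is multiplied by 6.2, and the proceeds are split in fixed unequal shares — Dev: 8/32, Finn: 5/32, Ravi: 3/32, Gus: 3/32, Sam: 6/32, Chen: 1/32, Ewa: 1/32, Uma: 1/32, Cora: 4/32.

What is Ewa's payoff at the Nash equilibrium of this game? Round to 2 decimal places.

54.11 billion dollars

For player j, contributing a unit is worthwhile iff 6.2 × (j's share) ≥ 1, i.e. iff j's share is at least 0.1613.
Dev and Sam are above the threshold, contributing 39 each; the remaining 7 contribute 0. Total contributed: 78.
Ewa keeps 39 and receives 6.2 × 78 × 1/32 = 15.11 from the mitigation fund, for a payoff of 54.11.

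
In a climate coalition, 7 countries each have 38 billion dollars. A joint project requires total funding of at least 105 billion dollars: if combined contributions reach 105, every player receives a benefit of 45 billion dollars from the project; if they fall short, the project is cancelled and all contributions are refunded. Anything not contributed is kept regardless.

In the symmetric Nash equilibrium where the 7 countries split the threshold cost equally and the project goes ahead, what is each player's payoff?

68 billion dollars

Equal share of the threshold: 105/7 = 15.
At this profile no one gains by cutting their contribution: any cut drops the total below 105, the project is cancelled, contributions are refunded, and the deviator ends with 38, which is less than 38 − 15 + 45 = 68. Contributing more than 15 just wastes the excess. So contributing exactly 15 is a best response.
Each player's payoff: 38 − 15 + 45 = 68.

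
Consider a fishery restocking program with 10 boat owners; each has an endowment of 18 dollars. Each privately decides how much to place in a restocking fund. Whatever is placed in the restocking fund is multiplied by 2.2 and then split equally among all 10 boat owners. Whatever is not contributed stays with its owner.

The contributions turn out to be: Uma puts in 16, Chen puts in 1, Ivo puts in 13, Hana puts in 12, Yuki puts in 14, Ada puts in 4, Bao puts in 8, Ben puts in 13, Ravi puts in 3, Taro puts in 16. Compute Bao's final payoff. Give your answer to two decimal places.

Total contributed: 16 + 1 + 13 + 12 + 14 + 4 + 8 + 13 + 3 + 16 = 100.
Each receives 2.2 × 100 / 10 = 22.00 from the restocking fund.
Bao keeps 18 − 8 = 10, so Bao's payoff is 10 + 22.00 = 32.00.

32.00 dollars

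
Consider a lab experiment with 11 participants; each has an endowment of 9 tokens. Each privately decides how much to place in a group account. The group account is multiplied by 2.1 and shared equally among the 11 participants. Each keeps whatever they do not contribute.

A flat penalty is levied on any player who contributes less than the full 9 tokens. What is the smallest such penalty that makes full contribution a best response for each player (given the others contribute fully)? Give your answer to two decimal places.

7.28 tokens

Given the others contribute fully, the best deviation is to contribute 0 (any partial contribution still incurs the fine and gives up units whose private return 0.1909 is below 1).
Deviating from 9 to 0 saves 9 tokens but forfeits the deviator's share of the drop in the group account: 2.1/11 × 9 = 1.72.
So the deviation gain is 9 − 1.72 = 7.28, and the fine must be at least 7.28 tokens to wipe it out.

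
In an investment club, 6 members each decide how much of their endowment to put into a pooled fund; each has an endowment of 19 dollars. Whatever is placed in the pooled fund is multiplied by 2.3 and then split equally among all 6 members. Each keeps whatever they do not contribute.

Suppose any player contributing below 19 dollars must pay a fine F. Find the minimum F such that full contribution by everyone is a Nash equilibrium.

11.72 dollars

Given the others contribute fully, the best deviation is to contribute 0 (any partial contribution still incurs the fine and gives up units whose private return 0.3833 is below 1).
Deviating from 19 to 0 saves 19 dollars but forfeits the deviator's share of the drop in the pooled fund: 2.3/6 × 19 = 7.28.
So the deviation gain is 19 − 7.28 = 11.72, and the fine must be at least 11.72 dollars to wipe it out.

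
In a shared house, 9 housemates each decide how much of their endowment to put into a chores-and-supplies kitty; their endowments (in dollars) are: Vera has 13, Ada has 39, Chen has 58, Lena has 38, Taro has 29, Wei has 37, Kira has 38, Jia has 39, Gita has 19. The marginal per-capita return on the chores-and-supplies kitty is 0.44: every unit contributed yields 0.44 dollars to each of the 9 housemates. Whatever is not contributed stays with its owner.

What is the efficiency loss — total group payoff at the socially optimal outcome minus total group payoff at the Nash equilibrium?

917.60 dollars

The private return per contributed unit is 0.44 < 1 for everyone, so the Nash equilibrium is zero contribution and the group total is Σ E_j = 13 + 39 + 58 + 38 + 29 + 37 + 38 + 39 + 19 = 310.
Each contributed unit returns 3.960 to the group, so the social optimum is full contribution by everyone: group total = 3.960 × 310 = 1227.60.
Efficiency loss = (3.960 − 1) × 310 = 917.60.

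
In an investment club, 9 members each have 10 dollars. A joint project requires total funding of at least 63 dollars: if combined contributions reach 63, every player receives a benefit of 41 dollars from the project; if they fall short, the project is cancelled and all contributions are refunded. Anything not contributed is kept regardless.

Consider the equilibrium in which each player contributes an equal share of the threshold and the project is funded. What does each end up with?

Equal share of the threshold: 63/9 = 7.
At this profile no one gains by cutting their contribution: any cut drops the total below 63, the project is cancelled, contributions are refunded, and the deviator ends with 10, which is less than 10 − 7 + 41 = 44. Contributing more than 7 just wastes the excess. So contributing exactly 7 is a best response.
Each player's payoff: 10 − 7 + 41 = 44.

44 dollars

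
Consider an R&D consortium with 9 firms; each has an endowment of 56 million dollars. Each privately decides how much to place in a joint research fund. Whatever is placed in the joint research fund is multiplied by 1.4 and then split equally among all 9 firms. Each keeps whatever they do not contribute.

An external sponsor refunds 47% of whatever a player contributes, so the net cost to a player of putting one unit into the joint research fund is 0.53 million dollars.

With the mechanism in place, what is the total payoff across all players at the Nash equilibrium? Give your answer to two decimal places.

Even with the mechanism, each unit contributed returns only (1.4/9) / 0.53 = 0.2935 per unit of net cost, so contributing nothing is still dominant.
At the Nash equilibrium no one contributes; group total payoff = 9 × 56 = 504.

504.00 million dollars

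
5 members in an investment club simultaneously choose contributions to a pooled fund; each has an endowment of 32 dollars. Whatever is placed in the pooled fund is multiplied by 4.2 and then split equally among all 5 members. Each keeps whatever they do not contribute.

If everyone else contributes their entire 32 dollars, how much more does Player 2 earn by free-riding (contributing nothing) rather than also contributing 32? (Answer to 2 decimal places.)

Switching from a contribution of 32 to 0 lets Player 2 keep an extra 32 dollars, but lowers the pooled fund by 32, which costs Player 2 their own share of that drop: 4.2/5 × 32 = 26.88.
Net gain = 32 − 26.88 = 5.12. The private return per contributed unit (0.8400) is below 1, so free-riding is indeed the best response regardless of what the others do.

5.12 dollars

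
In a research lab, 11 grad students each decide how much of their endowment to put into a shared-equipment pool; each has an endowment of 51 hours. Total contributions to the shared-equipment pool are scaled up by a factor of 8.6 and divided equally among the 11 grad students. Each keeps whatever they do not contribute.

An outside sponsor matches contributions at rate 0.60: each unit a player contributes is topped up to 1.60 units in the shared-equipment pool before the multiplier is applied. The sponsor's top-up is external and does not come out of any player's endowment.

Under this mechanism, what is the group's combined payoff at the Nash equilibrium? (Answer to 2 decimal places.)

Under the mechanism each unit contributed yields 8.6 × 1.60 / 11 = 1.2509 back to its contributor per unit of net cost, which exceeds 1, making full contribution the dominant choice for everyone.
At the Nash equilibrium everyone contributes 51. Group total payoff = 8.6 × 1.60 × 561 = 7719.36.

7719.36 hours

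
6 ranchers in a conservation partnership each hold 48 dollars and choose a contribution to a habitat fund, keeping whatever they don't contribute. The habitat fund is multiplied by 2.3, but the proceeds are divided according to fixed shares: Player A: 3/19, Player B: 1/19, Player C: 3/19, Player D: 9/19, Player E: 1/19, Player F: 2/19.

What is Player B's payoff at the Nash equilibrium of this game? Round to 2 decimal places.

For player j, contributing a unit is worthwhile iff 2.3 × (j's share) ≥ 1, i.e. iff j's share is at least 0.4348.
Player D alone (share 9/19) is above the threshold, contributing 48; the remaining 5 contribute 0. Total contributed: 48.
Player B keeps 48 and receives 2.3 × 48 × 1/19 = 5.81 from the habitat fund, for a payoff of 53.81.

53.81 dollars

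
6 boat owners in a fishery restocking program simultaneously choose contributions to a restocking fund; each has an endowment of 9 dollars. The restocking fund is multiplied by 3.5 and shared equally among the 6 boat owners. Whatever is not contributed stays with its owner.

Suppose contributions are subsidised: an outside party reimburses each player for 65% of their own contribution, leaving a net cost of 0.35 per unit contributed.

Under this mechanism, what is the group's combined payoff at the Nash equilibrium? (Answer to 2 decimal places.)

The effective private return per unit is now (3.5/6) / 0.35 = 1.6667 > 1, so every player's dominant strategy flips to full contribution.
At the Nash equilibrium everyone contributes 9. Group total payoff = 6 × (9 × 0.65 + 3.5 × 9) = 224.10.

224.10 dollars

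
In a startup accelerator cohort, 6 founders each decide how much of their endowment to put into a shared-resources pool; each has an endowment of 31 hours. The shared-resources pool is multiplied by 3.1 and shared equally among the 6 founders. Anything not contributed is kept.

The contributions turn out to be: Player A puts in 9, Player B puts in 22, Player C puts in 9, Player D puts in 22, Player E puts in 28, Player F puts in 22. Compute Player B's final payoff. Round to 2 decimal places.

Total contributed: 9 + 22 + 9 + 22 + 28 + 22 = 112.
Each receives 3.1 × 112 / 6 = 57.87 from the shared-resources pool.
Player B keeps 31 − 22 = 9, so Player B's payoff is 9 + 57.87 = 66.87.

66.87 hours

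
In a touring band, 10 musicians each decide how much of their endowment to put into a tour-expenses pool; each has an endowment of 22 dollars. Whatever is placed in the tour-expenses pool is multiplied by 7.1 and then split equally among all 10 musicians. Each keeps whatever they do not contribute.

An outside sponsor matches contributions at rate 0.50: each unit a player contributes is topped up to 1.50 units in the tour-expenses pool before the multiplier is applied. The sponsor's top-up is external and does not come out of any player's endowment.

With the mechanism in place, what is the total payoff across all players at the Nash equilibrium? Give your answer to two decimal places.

2343.00 dollars

The effective private return per unit is now 7.1 × 1.50 / 10 = 1.0650 > 1, so every player's dominant strategy flips to full contribution.
So the Nash equilibrium is full contribution by all 10; the group earns 7.1 × 1.50 × 220 = 2343.00.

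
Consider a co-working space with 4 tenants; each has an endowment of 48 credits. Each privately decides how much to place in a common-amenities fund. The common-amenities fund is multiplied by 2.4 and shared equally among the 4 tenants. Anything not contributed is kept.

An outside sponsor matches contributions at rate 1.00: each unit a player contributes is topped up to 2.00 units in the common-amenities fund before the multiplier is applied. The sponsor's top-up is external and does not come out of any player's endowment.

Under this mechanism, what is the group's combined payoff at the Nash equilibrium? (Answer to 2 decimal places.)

Under the mechanism each unit contributed yields 2.4 × 2.00 / 4 = 1.2000 back to its contributor per unit of net cost, which exceeds 1, making full contribution the dominant choice for everyone.
At the Nash equilibrium everyone contributes 48. Group total payoff = 2.4 × 2.00 × 192 = 921.60.

921.60 credits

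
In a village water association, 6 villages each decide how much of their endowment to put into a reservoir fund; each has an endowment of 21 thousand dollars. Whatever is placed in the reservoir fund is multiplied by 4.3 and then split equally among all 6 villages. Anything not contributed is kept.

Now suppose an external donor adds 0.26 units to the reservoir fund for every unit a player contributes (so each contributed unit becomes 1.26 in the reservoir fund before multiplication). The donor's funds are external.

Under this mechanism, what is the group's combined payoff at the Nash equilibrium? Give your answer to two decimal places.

126.00 thousand dollars

With the mechanism, a contributed unit returns 4.3 × 1.26 / 6 = 0.9030 per unit of net cost — still below 1 — so contributing 0 remains dominant for every player.
Everyone keeps their endowment and the group total is 6 × 21 = 126.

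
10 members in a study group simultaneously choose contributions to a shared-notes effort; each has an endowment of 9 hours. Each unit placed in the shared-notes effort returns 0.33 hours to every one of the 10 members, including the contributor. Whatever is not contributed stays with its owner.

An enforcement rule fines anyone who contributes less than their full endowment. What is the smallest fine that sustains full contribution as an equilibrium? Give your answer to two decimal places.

6.03 hours

Given the others contribute fully, the best deviation is to contribute 0 (any partial contribution still incurs the fine and gives up units whose private return 0.33 is below 1).
Deviating from 9 to 0 saves 9 hours but forfeits the deviator's share of the drop in the shared-notes effort: 0.33 × 9 = 2.97.
So the deviation gain is 9 − 2.97 = 6.03, and the fine must be at least 6.03 hours to wipe it out.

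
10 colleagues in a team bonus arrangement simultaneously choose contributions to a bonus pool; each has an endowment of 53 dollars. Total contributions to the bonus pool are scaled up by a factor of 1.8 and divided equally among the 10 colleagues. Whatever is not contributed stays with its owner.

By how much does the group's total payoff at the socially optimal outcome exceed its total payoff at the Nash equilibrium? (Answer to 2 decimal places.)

Each contributed unit returns 1.8/10 = 0.1800 to its contributor — below 1 — so contributing 0 is dominant for every player. At the Nash equilibrium everyone keeps their 53, and the group total is 10 × 53 = 530.
Each contributed unit returns 1.800 to the group as a whole (0.1800 to each of 10 players), which exceeds 1, so the social optimum is full contribution: group total = 1.800 × 530 = 954.00.
Efficiency loss = 954.00 − 530 = 424.00.

424.00 dollars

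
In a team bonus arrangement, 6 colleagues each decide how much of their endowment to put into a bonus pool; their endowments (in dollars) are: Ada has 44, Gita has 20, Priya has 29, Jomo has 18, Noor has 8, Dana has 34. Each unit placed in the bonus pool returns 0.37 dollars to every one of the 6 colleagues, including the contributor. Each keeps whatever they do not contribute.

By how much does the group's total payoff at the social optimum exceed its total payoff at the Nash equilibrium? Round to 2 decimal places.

186.66 dollars

The private return per contributed unit is 0.37 < 1 for everyone, so the Nash equilibrium is zero contribution and the group total is Σ E_j = 44 + 20 + 29 + 18 + 8 + 34 = 153.
Each contributed unit returns 2.220 to the group, so the social optimum is full contribution by everyone: group total = 2.220 × 153 = 339.66.
Efficiency loss = (2.220 − 1) × 153 = 186.66.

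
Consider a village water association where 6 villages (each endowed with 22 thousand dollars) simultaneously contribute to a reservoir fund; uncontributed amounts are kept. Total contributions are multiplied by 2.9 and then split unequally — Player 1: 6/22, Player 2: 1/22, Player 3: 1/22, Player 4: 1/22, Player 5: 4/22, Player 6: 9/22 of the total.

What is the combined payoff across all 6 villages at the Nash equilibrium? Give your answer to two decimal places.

For player j, contributing a unit is worthwhile iff 2.9 × (j's share) ≥ 1, i.e. iff j's share is at least 0.3448.
Only Player 6 (9/22) clears that bar, contributing 22; the remaining 5 contribute 0. Total contributed: 22.
The reservoir fund pays out 2.9 × 22 = 63.80 in total (split across the unequal shares, but the aggregate is all that matters for the group sum).
The 5 free-riders keep 22 each, adding 110. Group total = 110 + 63.80 = 173.80.

173.80 thousand dollars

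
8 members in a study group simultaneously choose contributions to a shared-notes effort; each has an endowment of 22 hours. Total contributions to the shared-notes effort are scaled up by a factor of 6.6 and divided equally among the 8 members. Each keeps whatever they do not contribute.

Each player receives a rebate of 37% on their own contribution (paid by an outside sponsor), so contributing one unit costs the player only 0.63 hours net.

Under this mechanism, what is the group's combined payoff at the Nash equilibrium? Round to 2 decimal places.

1226.72 hours

With the mechanism, a contributed unit returns (6.6/8) / 0.63 = 1.3095 per unit of net cost to the contributor — now above 1 — so contributing fully is weakly dominant for every player.
So the Nash equilibrium is full contribution by all 8; the group earns 8 × (22 × 0.37 + 6.6 × 22) = 1226.72.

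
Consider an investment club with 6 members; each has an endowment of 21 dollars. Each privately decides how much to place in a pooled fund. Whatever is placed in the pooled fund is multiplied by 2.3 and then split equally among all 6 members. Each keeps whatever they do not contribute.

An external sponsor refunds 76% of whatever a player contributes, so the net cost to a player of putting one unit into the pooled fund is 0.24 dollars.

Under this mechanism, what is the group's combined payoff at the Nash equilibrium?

385.56 dollars

The effective private return per unit is now (2.3/6) / 0.24 = 1.5972 > 1, so every player's dominant strategy flips to full contribution.
So the Nash equilibrium is full contribution by all 6; the group earns 6 × (21 × 0.76 + 2.3 × 21) = 385.56.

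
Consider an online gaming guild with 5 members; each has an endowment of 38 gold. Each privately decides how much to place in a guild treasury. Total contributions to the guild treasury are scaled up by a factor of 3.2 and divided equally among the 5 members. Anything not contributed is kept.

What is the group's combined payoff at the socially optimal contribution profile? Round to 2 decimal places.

608.00 gold

Each contributed unit returns 3.200 to the group as a whole (0.6400 to each of 5 players), which exceeds 1, so the social optimum is full contribution: group total = 3.200 × 190 = 608.00.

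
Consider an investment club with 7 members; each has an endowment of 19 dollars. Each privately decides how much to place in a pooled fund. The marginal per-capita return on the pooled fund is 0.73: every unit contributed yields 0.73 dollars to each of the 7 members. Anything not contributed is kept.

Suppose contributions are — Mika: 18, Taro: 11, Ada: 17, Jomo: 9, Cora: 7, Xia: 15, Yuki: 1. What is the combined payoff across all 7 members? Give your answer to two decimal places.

Total contributed: 18 + 11 + 17 + 9 + 7 + 15 + 1 = 78; total kept: 7 × 19 − 78 = 55.
The pooled fund pays out 0.73 × 7 × 78 = 398.58 in aggregate.
Group total = 55 + 398.58 = 453.58.

453.58 dollars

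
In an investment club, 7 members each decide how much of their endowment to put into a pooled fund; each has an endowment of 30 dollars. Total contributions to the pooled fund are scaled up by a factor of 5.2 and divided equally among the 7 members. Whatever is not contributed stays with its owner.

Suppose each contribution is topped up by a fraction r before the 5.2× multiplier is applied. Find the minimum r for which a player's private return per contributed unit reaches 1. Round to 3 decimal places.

With matching at rate r, one contributed unit becomes (1 + r) in the pooled fund and returns 5.2 × (1 + r) / 7 to the contributor.
Setting this equal to 1: 1 + r = 7/5.2 = 1.3462.
So the minimum matching rate is r = 1.3462 − 1 = 0.346.

0.346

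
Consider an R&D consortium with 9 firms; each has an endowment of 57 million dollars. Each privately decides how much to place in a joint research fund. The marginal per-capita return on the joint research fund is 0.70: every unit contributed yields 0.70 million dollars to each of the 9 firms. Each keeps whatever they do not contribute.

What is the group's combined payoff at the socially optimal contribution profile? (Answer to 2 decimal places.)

Each contributed unit returns 6.300 to the group as a whole (0.70 to each of 9 players), which exceeds 1, so the social optimum is full contribution: group total = 6.300 × 513 = 3231.90.

3231.90 million dollars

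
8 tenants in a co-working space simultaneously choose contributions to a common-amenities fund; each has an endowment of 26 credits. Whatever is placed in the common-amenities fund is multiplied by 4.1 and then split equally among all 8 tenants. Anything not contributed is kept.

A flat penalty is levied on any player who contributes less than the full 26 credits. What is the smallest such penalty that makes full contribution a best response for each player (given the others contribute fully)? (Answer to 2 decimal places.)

12.68 credits

Given the others contribute fully, the best deviation is to contribute 0 (any partial contribution still incurs the fine and gives up units whose private return 0.5125 is below 1).
Deviating from 26 to 0 saves 26 credits but forfeits the deviator's share of the drop in the common-amenities fund: 4.1/8 × 26 = 13.32.
So the deviation gain is 26 − 13.32 = 12.68, and the fine must be at least 12.68 credits to wipe it out.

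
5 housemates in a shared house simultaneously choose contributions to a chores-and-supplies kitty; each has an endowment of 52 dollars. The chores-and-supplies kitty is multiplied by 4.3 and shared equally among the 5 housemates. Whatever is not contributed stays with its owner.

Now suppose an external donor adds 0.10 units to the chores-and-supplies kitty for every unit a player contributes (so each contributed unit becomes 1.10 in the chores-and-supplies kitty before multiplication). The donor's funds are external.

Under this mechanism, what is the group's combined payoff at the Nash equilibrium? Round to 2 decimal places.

Even with the mechanism, each unit contributed returns only 4.3 × 1.10 / 5 = 0.9460 per unit of net cost, so contributing nothing is still dominant.
At the Nash equilibrium no one contributes; group total payoff = 5 × 52 = 260.

260.00 dollars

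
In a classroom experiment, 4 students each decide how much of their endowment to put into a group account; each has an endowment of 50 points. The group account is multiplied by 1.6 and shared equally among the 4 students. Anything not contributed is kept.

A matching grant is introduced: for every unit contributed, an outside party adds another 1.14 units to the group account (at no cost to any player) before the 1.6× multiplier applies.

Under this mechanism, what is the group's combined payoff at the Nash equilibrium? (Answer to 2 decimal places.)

200.00 points

With the mechanism, a contributed unit returns 1.6 × 2.14 / 4 = 0.8560 per unit of net cost — still below 1 — so contributing 0 remains dominant for every player.
At the Nash equilibrium no one contributes; group total payoff = 4 × 50 = 200.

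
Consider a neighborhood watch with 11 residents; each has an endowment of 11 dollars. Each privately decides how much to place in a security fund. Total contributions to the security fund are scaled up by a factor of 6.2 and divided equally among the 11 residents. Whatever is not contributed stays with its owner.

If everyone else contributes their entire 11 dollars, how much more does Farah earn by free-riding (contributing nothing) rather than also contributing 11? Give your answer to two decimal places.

4.80 dollars

Switching from a contribution of 11 to 0 lets Farah keep an extra 11 dollars, but lowers the security fund by 11, which costs Farah their own share of that drop: 6.2/11 × 11 = 6.20.
Net gain = 11 − 6.20 = 4.80. The private return per contributed unit (0.5636) is below 1, so free-riding is indeed the best response regardless of what the others do.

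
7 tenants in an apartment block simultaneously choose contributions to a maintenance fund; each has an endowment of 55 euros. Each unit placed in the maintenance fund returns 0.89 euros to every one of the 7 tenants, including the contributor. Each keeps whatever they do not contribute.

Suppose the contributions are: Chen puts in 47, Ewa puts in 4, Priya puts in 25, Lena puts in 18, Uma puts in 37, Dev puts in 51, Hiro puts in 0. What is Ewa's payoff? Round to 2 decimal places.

212.98 euros

Total contributed: 47 + 4 + 25 + 18 + 37 + 51 + 0 = 182.
Each receives 0.89 × 182 = 161.98 from the maintenance fund.
Ewa keeps 55 − 4 = 51, so Ewa's payoff is 51 + 161.98 = 212.98.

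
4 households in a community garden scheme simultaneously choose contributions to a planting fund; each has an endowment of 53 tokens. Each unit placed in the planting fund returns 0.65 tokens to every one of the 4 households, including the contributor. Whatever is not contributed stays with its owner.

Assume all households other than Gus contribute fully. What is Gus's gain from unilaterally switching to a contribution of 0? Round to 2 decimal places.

Switching from a contribution of 53 to 0 lets Gus keep an extra 53 tokens, but lowers the planting fund by 53, which costs Gus their own share of that drop: 0.65 × 53 = 34.45.
Net gain = 53 − 34.45 = 18.55. The private return per contributed unit (0.65) is below 1, so free-riding is indeed the best response regardless of what the others do.

18.55 tokens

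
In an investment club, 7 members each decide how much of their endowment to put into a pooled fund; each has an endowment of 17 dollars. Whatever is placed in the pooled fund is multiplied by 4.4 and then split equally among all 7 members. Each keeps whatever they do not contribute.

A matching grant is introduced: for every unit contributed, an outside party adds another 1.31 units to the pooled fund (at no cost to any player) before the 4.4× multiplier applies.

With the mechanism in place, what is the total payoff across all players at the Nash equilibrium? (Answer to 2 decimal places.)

1209.52 dollars

Under the mechanism each unit contributed yields 4.4 × 2.31 / 7 = 1.4520 back to its contributor per unit of net cost, which exceeds 1, making full contribution the dominant choice for everyone.
At the Nash equilibrium everyone contributes 17. Group total payoff = 4.4 × 2.31 × 119 = 1209.52.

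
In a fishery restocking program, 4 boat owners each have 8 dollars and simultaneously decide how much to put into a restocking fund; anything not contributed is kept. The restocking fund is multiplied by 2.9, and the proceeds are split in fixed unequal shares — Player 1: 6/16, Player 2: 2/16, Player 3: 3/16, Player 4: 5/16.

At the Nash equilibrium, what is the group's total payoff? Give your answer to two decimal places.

Player j's private return per contributed unit is 2.9 × (j's share). Contributing is weakly dominant for j when that share is at least 1/2.9 = 0.3448, and contributing 0 is dominant otherwise.
Player 1 alone (share 6/16) is above the threshold, contributing 8; the remaining 3 contribute 0. Total contributed: 8.
The restocking fund pays out 2.9 × 8 = 23.20 in total (split across the unequal shares, but the aggregate is all that matters for the group sum).
The 3 free-riders keep 8 each, adding 24. Group total = 24 + 23.20 = 47.20.

47.20 dollars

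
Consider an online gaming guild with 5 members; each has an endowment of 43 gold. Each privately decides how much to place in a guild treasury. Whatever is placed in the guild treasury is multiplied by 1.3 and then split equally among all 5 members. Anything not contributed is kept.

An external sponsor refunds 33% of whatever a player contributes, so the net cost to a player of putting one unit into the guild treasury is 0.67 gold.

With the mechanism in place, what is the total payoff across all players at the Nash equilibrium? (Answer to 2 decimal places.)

Even with the mechanism, each unit contributed returns only (1.3/5) / 0.67 = 0.3881 per unit of net cost, so contributing nothing is still dominant.
Everyone keeps their endowment and the group total is 5 × 43 = 215.

215.00 gold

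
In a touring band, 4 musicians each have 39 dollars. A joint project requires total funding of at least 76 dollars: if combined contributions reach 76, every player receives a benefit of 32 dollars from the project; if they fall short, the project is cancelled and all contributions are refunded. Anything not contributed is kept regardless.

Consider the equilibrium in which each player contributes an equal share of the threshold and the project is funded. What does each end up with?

Equal share of the threshold: 76/4 = 19.
At this profile no one gains by cutting their contribution: any cut drops the total below 76, the project is cancelled, contributions are refunded, and the deviator ends with 39, which is less than 39 − 19 + 32 = 52. Contributing more than 19 just wastes the excess. So contributing exactly 19 is a best response.
Each player's payoff: 39 − 19 + 32 = 52.

52 dollars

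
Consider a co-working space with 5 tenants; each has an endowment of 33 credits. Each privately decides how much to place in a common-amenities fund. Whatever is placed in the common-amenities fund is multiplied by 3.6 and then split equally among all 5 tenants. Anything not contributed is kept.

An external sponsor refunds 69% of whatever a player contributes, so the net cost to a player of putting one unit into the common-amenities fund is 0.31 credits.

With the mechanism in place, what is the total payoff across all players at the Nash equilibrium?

The effective private return per unit is now (3.6/5) / 0.31 = 2.3226 > 1, so every player's dominant strategy flips to full contribution.
At the Nash equilibrium everyone contributes 33. Group total payoff = 5 × (33 × 0.69 + 3.6 × 33) = 707.85.

707.85 credits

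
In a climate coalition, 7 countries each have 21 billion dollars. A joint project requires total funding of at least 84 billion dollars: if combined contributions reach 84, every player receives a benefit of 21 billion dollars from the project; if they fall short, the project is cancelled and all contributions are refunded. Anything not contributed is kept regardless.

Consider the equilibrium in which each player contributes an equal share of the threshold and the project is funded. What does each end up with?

30 billion dollars

Equal share of the threshold: 84/7 = 12.
At this profile no one gains by cutting their contribution: any cut drops the total below 84, the project is cancelled, contributions are refunded, and the deviator ends with 21, which is less than 21 − 12 + 21 = 30. Contributing more than 12 just wastes the excess. So contributing exactly 12 is a best response.
Each player's payoff: 21 − 12 + 21 = 30.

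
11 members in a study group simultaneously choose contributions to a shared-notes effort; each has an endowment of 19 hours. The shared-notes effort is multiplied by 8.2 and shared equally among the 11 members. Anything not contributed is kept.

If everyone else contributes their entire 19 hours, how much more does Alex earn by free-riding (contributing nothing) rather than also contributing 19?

Switching from a contribution of 19 to 0 lets Alex keep an extra 19 hours, but lowers the shared-notes effort by 19, which costs Alex their own share of that drop: 8.2/11 × 19 = 14.16.
Net gain = 19 − 14.16 = 4.84. The private return per contributed unit (0.7455) is below 1, so free-riding is indeed the best response regardless of what the others do.

4.84 hours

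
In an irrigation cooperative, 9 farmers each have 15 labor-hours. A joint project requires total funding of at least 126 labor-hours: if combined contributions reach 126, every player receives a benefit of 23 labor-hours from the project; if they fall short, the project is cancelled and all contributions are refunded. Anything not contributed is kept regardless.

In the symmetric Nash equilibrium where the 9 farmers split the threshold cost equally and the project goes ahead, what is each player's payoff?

24 labor-hours

Equal share of the threshold: 126/9 = 14.
At this profile no one gains by cutting their contribution: any cut drops the total below 126, the project is cancelled, contributions are refunded, and the deviator ends with 15, which is less than 15 − 14 + 23 = 24. Contributing more than 14 just wastes the excess. So contributing exactly 14 is a best response.
Each player's payoff: 15 − 14 + 23 = 24.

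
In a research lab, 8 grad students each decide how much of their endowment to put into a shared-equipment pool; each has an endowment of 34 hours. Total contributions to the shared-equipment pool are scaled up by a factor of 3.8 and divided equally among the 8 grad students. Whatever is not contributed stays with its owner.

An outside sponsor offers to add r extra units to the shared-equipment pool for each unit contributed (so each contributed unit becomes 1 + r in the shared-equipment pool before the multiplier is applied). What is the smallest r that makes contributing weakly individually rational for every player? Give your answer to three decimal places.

With matching at rate r, one contributed unit becomes (1 + r) in the shared-equipment pool and returns 3.8 × (1 + r) / 8 to the contributor.
Setting this equal to 1: 1 + r = 8/3.8 = 2.1053.
So the minimum matching rate is r = 2.1053 − 1 = 1.105.

1.105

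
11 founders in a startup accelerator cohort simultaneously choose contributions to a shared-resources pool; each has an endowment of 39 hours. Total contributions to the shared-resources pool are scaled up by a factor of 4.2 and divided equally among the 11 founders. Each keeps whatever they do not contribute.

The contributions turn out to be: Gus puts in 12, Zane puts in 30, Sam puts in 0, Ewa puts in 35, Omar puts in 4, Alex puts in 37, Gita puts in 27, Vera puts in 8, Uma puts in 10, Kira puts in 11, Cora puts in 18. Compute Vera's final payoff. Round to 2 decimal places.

Total contributed: 12 + 30 + 0 + 35 + 4 + 37 + 27 + 8 + 10 + 11 + 18 = 192.
Each receives 4.2 × 192 / 11 = 73.31 from the shared-resources pool.
Vera keeps 39 − 8 = 31, so Vera's payoff is 31 + 73.31 = 104.31.

104.31 hours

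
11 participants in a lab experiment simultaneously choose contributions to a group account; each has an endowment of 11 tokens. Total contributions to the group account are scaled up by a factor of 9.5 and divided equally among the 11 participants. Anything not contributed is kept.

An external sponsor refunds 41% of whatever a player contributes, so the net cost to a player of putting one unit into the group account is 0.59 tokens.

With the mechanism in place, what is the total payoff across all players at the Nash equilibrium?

With the mechanism, a contributed unit returns (9.5/11) / 0.59 = 1.4638 per unit of net cost to the contributor — now above 1 — so contributing fully is weakly dominant for every player.
At the Nash equilibrium everyone contributes 11. Group total payoff = 11 × (11 × 0.41 + 9.5 × 11) = 1199.11.

1199.11 tokens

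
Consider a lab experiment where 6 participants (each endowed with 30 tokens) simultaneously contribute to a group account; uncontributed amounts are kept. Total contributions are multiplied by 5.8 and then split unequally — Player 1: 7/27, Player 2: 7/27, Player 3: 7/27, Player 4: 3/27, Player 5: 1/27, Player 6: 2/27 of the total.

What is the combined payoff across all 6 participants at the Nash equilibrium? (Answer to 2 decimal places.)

612.00 tokens

For player j, contributing a unit is worthwhile iff 5.8 × (j's share) ≥ 1, i.e. iff j's share is at least 0.1724.
Player 1, Player 2 and Player 3 are above the threshold, contributing 30 each; the remaining 3 contribute 0. Total contributed: 90.
The group account pays out 5.8 × 90 = 522.00 in total (split across the unequal shares, but the aggregate is all that matters for the group sum).
The 3 free-riders keep 30 each, adding 90. Group total = 90 + 522.00 = 612.00.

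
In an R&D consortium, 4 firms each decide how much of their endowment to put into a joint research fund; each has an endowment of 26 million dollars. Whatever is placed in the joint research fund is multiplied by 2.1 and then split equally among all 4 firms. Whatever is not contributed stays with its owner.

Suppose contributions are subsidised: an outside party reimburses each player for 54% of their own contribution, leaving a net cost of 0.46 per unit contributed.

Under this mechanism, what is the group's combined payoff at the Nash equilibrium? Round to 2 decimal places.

274.56 million dollars

Under the mechanism each unit contributed yields (2.1/4) / 0.46 = 1.1413 back to its contributor per unit of net cost, which exceeds 1, making full contribution the dominant choice for everyone.
At the Nash equilibrium everyone contributes 26. Group total payoff = 4 × (26 × 0.54 + 2.1 × 26) = 274.56.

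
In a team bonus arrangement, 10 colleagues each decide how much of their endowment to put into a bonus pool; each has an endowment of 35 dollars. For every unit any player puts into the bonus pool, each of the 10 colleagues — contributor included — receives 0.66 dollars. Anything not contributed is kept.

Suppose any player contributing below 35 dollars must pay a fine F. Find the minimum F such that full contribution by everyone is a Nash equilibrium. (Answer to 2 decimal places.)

11.90 dollars

Given the others contribute fully, the best deviation is to contribute 0 (any partial contribution still incurs the fine and gives up units whose private return 0.66 is below 1).
Deviating from 35 to 0 saves 35 dollars but forfeits the deviator's share of the drop in the bonus pool: 0.66 × 35 = 23.10.
So the deviation gain is 35 − 23.10 = 11.90, and the fine must be at least 11.90 dollars to wipe it out.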